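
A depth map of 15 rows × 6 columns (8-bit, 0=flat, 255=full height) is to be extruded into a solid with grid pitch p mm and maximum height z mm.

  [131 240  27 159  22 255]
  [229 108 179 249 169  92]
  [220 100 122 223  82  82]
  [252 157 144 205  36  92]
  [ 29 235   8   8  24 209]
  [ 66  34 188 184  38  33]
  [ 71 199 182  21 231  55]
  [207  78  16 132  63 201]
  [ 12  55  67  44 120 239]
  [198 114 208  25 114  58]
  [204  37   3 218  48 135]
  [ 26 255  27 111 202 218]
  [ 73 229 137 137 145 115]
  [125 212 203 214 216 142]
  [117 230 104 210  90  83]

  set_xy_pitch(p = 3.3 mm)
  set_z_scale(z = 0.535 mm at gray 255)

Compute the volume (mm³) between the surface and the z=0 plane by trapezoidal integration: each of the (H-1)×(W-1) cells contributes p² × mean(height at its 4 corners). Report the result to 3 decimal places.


204.144

height_mm = gray/255 × 0.535; cell vol = 3.3² × mean(4 corners)
unit = 3.3² × 0.535 / (4×255) = 0.00571191 mm³ per gray-sum
row 0: Σ corner-gray over 5 cells = 3013  → 17.2100
row 1: Σ corner-gray over 5 cells = 3087  → 17.6327
row 2: Σ corner-gray over 5 cells = 2784  → 15.9020
row 3: Σ corner-gray over 5 cells = 2216  → 12.6576
row 4: Σ corner-gray over 5 cells = 1775  → 10.1386
row 5: Σ corner-gray over 5 cells = 2379  → 13.5886
row 6: Σ corner-gray over 5 cells = 2378  → 13.5829
row 7: Σ corner-gray over 5 cells = 1809  → 10.3328
row 8: Σ corner-gray over 5 cells = 2001  → 11.4295
row 9: Σ corner-gray over 5 cells = 2129  → 12.1607
row 10: Σ corner-gray over 5 cells = 2385  → 13.6229
row 11: Σ corner-gray over 5 cells = 2918  → 16.6674
row 12: Σ corner-gray over 5 cells = 3441  → 19.6547
row 13: Σ corner-gray over 5 cells = 3425  → 19.5633
Σ rows: total corner-gray = 35740  → 204.1437 mm³


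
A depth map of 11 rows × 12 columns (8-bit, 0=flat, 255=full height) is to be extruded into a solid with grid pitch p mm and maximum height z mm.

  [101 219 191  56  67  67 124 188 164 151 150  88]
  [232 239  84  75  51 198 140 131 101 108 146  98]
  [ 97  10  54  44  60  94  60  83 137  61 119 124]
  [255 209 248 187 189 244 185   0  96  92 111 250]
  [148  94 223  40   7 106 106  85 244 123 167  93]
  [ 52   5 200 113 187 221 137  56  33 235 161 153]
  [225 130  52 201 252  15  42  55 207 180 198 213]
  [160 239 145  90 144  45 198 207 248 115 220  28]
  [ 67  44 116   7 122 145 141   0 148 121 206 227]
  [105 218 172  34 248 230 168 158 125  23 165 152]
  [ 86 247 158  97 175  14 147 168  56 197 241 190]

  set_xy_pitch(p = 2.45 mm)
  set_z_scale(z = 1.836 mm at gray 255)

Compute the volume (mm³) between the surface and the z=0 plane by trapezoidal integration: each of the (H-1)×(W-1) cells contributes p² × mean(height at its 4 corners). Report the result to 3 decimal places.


height_mm = gray/255 × 1.836; cell vol = 2.45² × mean(4 corners)
unit = 2.45² × 1.836 / (4×255) = 0.0108045 mm³ per gray-sum
row 0: Σ corner-gray over 11 cells = 5819  → 62.8714
row 1: Σ corner-gray over 11 cells = 4541  → 49.0632
row 2: Σ corner-gray over 11 cells = 5292  → 57.1774
row 3: Σ corner-gray over 11 cells = 6258  → 67.6146
row 4: Σ corner-gray over 11 cells = 5532  → 59.7705
row 5: Σ corner-gray over 11 cells = 6003  → 64.8594
row 6: Σ corner-gray over 11 cells = 6592  → 71.2233
row 7: Σ corner-gray over 11 cells = 5884  → 63.5737
row 8: Σ corner-gray over 11 cells = 5733  → 61.9422
row 9: Σ corner-gray over 11 cells = 6615  → 71.4718
Σ rows: total corner-gray = 58269  → 629.5674 mm³

629.567


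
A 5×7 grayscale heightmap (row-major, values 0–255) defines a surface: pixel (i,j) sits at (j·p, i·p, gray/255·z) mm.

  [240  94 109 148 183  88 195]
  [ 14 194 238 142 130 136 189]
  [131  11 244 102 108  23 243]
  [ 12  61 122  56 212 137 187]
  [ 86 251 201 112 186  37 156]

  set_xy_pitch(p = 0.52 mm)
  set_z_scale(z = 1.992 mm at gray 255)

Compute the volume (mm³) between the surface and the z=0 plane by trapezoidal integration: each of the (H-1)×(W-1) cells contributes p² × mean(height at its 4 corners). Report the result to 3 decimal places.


6.712

height_mm = gray/255 × 1.992; cell vol = 0.52² × mean(4 corners)
unit = 0.52² × 1.992 / (4×255) = 0.000528075 mm³ per gray-sum
row 0: Σ corner-gray over 6 cells = 3562  → 1.8810
row 1: Σ corner-gray over 6 cells = 3233  → 1.7073
row 2: Σ corner-gray over 6 cells = 2725  → 1.4390
row 3: Σ corner-gray over 6 cells = 3191  → 1.6851
Σ rows: total corner-gray = 12711  → 6.7124 mm³


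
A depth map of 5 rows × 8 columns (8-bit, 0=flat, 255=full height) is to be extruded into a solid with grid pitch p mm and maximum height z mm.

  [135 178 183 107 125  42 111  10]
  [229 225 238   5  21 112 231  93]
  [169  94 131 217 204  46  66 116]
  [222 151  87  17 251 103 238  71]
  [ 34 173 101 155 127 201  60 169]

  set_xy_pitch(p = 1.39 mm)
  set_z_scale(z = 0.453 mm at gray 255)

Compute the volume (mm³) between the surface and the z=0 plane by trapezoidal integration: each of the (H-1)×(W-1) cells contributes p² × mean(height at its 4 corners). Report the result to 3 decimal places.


height_mm = gray/255 × 0.453; cell vol = 1.39² × mean(4 corners)
unit = 1.39² × 0.453 / (4×255) = 0.00085808 mm³ per gray-sum
row 0: Σ corner-gray over 7 cells = 3623  → 3.1088
row 1: Σ corner-gray over 7 cells = 3787  → 3.2495
row 2: Σ corner-gray over 7 cells = 3788  → 3.2504
row 3: Σ corner-gray over 7 cells = 3824  → 3.2813
Σ rows: total corner-gray = 15022  → 12.8901 mm³

12.890


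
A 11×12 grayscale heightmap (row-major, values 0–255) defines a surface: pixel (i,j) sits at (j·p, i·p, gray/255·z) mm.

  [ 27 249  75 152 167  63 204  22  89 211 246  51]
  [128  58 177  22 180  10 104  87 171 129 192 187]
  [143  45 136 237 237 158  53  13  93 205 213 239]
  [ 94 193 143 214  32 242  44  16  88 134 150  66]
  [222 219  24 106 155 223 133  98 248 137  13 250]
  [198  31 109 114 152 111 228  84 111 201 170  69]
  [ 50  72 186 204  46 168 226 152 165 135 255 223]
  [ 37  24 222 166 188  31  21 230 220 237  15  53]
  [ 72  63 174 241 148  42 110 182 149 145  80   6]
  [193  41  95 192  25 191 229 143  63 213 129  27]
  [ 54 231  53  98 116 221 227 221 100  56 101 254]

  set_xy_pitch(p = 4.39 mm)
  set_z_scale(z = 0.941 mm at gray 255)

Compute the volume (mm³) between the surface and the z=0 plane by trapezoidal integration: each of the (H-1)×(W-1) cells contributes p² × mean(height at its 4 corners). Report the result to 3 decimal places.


height_mm = gray/255 × 0.941; cell vol = 4.39² × mean(4 corners)
unit = 4.39² × 0.941 / (4×255) = 0.0177795 mm³ per gray-sum
row 0: Σ corner-gray over 11 cells = 5609  → 99.7250
row 1: Σ corner-gray over 11 cells = 5737  → 102.0007
row 2: Σ corner-gray over 11 cells = 5834  → 103.7254
row 3: Σ corner-gray over 11 cells = 5856  → 104.1165
row 4: Σ corner-gray over 11 cells = 6073  → 107.9746
row 5: Σ corner-gray over 11 cells = 6380  → 113.4329
row 6: Σ corner-gray over 11 cells = 6289  → 111.8150
row 7: Σ corner-gray over 11 cells = 5544  → 98.5693
row 8: Σ corner-gray over 11 cells = 5608  → 99.7072
row 9: Σ corner-gray over 11 cells = 6018  → 106.9968
Σ rows: total corner-gray = 58948  → 1048.0634 mm³

1048.063


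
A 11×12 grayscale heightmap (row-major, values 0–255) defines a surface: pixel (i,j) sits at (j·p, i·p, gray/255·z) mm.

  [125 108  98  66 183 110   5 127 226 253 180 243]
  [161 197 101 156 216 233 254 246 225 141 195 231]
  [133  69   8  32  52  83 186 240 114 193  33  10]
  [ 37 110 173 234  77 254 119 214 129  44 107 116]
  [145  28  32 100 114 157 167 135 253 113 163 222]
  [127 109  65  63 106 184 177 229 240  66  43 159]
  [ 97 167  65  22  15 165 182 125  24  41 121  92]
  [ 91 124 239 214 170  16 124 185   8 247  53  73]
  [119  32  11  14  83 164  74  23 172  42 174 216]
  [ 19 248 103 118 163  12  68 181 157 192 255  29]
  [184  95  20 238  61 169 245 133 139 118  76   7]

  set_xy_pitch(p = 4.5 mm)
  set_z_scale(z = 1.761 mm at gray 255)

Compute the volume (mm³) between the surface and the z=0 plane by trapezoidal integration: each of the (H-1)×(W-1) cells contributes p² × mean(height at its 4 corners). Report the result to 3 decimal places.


1968.341

height_mm = gray/255 × 1.761; cell vol = 4.5² × mean(4 corners)
unit = 4.5² × 1.761 / (4×255) = 0.034961 mm³ per gray-sum
row 0: Σ corner-gray over 11 cells = 7400  → 258.7116
row 1: Σ corner-gray over 11 cells = 6483  → 226.6524
row 2: Σ corner-gray over 11 cells = 5238  → 183.1259
row 3: Σ corner-gray over 11 cells = 5966  → 208.5775
row 4: Σ corner-gray over 11 cells = 5741  → 200.7113
row 5: Σ corner-gray over 11 cells = 4893  → 171.0643
row 6: Σ corner-gray over 11 cells = 4967  → 173.6514
row 7: Σ corner-gray over 11 cells = 4837  → 169.1065
row 8: Σ corner-gray over 11 cells = 4955  → 173.2319
row 9: Σ corner-gray over 11 cells = 5821  → 203.5082
Σ rows: total corner-gray = 56301  → 1968.3409 mm³


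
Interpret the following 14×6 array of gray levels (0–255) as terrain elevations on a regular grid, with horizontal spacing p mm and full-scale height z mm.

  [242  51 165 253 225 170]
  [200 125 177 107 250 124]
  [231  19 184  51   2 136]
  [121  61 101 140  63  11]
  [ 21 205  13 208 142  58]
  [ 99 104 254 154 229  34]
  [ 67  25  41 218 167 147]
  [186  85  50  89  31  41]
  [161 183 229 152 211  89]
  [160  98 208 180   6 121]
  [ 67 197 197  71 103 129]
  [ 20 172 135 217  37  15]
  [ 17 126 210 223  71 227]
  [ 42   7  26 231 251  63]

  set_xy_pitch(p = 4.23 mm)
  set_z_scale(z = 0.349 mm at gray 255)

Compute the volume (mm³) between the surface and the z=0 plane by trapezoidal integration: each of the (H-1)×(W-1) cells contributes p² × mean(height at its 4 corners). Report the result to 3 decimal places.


203.152

height_mm = gray/255 × 0.349; cell vol = 4.23² × mean(4 corners)
unit = 4.23² × 0.349 / (4×255) = 0.00612218 mm³ per gray-sum
row 0: Σ corner-gray over 5 cells = 3442  → 21.0725
row 1: Σ corner-gray over 5 cells = 2521  → 15.4340
row 2: Σ corner-gray over 5 cells = 1741  → 10.6587
row 3: Σ corner-gray over 5 cells = 2077  → 12.7158
row 4: Σ corner-gray over 5 cells = 2830  → 17.3258
row 5: Σ corner-gray over 5 cells = 2731  → 16.7197
row 6: Σ corner-gray over 5 cells = 1853  → 11.3444
row 7: Σ corner-gray over 5 cells = 2537  → 15.5320
row 8: Σ corner-gray over 5 cells = 3065  → 18.7645
row 9: Σ corner-gray over 5 cells = 2597  → 15.8993
row 10: Σ corner-gray over 5 cells = 2489  → 15.2381
row 11: Σ corner-gray over 5 cells = 2661  → 16.2911
row 12: Σ corner-gray over 5 cells = 2639  → 16.1564
Σ rows: total corner-gray = 33183  → 203.1523 mm³


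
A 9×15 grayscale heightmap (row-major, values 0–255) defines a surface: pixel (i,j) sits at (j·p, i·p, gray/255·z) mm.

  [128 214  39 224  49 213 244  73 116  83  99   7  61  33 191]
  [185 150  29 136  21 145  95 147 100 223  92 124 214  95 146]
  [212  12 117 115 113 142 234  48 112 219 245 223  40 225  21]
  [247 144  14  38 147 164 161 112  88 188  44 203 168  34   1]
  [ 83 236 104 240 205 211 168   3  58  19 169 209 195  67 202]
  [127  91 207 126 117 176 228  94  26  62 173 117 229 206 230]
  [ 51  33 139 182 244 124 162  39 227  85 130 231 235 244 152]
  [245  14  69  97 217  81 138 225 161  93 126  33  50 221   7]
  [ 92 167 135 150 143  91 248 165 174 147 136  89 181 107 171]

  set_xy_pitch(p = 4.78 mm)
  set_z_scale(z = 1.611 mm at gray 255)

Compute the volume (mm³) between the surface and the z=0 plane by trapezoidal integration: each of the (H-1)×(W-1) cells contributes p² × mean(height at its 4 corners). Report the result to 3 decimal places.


2172.584

height_mm = gray/255 × 1.611; cell vol = 4.78² × mean(4 corners)
unit = 4.78² × 1.611 / (4×255) = 0.036087 mm³ per gray-sum
row 0: Σ corner-gray over 14 cells = 6702  → 241.8553
row 1: Σ corner-gray over 14 cells = 7396  → 266.8997
row 2: Σ corner-gray over 14 cells = 7181  → 259.1410
row 3: Σ corner-gray over 14 cells = 7311  → 263.8323
row 4: Σ corner-gray over 14 cells = 8114  → 292.8102
row 5: Σ corner-gray over 14 cells = 8414  → 303.6363
row 6: Σ corner-gray over 14 cells = 7655  → 276.2462
row 7: Σ corner-gray over 14 cells = 7431  → 268.1627
Σ rows: total corner-gray = 60204  → 2172.5837 mm³


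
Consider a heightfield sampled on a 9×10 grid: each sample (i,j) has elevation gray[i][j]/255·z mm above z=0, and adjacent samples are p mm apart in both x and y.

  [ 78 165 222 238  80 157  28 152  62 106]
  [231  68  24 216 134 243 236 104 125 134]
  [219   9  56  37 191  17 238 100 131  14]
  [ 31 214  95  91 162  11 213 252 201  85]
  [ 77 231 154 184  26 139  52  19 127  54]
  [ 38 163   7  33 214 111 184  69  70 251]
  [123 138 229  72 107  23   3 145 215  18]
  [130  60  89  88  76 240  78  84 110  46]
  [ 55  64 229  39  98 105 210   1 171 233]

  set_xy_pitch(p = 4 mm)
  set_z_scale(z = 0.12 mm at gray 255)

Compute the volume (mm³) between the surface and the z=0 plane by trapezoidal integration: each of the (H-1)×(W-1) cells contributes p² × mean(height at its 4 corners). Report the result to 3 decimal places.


height_mm = gray/255 × 0.12; cell vol = 4² × mean(4 corners)
unit = 4² × 0.12 / (4×255) = 0.00188235 mm³ per gray-sum
row 0: Σ corner-gray over 9 cells = 5057  → 9.5191
row 1: Σ corner-gray over 9 cells = 4456  → 8.3878
row 2: Σ corner-gray over 9 cells = 4385  → 8.2541
row 3: Σ corner-gray over 9 cells = 4589  → 8.6381
row 4: Σ corner-gray over 9 cells = 3986  → 7.5031
row 5: Σ corner-gray over 9 cells = 3996  → 7.5219
row 6: Σ corner-gray over 9 cells = 3831  → 7.2113
row 7: Σ corner-gray over 9 cells = 3948  → 7.4315
Σ rows: total corner-gray = 34248  → 64.4668 mm³

64.467


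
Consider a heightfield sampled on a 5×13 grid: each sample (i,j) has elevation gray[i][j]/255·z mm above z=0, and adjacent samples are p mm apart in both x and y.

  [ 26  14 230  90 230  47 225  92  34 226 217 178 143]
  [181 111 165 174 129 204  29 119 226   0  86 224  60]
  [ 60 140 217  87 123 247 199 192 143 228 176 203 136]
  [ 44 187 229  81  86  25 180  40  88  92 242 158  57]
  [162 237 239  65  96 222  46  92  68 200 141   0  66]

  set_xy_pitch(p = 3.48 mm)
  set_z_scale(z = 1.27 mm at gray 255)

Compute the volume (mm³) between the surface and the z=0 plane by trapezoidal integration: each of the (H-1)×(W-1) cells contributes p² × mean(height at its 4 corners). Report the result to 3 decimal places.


403.670

height_mm = gray/255 × 1.27; cell vol = 3.48² × mean(4 corners)
unit = 3.48² × 1.27 / (4×255) = 0.0150786 mm³ per gray-sum
row 0: Σ corner-gray over 12 cells = 6510  → 98.1619
row 1: Σ corner-gray over 12 cells = 7281  → 109.7875
row 2: Σ corner-gray over 12 cells = 7023  → 105.8973
row 3: Σ corner-gray over 12 cells = 5957  → 89.8234
Σ rows: total corner-gray = 26771  → 403.6701 mm³


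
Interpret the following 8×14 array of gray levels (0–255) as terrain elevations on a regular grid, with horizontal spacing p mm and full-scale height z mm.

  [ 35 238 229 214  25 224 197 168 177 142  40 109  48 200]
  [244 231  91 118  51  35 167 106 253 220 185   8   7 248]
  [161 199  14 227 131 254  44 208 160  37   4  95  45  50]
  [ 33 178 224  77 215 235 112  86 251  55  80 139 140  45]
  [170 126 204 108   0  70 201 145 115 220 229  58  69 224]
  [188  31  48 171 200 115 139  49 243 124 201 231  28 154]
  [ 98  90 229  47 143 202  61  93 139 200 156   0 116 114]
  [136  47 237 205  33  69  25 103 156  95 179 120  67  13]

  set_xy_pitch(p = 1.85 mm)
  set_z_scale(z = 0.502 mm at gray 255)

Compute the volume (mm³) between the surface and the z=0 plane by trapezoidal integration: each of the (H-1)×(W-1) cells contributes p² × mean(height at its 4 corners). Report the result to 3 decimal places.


height_mm = gray/255 × 0.502; cell vol = 1.85² × mean(4 corners)
unit = 1.85² × 0.502 / (4×255) = 0.00168441 mm³ per gray-sum
row 0: Σ corner-gray over 13 cells = 7293  → 12.2844
row 1: Σ corner-gray over 13 cells = 6483  → 10.9200
row 2: Σ corner-gray over 13 cells = 6709  → 11.3007
row 3: Σ corner-gray over 13 cells = 7146  → 12.0368
row 4: Σ corner-gray over 13 cells = 6986  → 11.7673
row 5: Σ corner-gray over 13 cells = 6666  → 11.2283
row 6: Σ corner-gray over 13 cells = 5985  → 10.0812
Σ rows: total corner-gray = 47268  → 79.6185 mm³

79.619


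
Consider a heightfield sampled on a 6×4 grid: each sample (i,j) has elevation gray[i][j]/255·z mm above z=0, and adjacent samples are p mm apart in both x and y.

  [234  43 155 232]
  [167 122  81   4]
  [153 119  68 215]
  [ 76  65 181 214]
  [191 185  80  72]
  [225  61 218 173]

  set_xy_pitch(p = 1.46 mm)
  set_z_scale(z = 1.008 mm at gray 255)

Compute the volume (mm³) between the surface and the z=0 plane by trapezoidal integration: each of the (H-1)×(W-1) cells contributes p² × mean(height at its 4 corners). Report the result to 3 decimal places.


height_mm = gray/255 × 1.008; cell vol = 1.46² × mean(4 corners)
unit = 1.46² × 1.008 / (4×255) = 0.00210652 mm³ per gray-sum
row 0: Σ corner-gray over 3 cells = 1439  → 3.0313
row 1: Σ corner-gray over 3 cells = 1319  → 2.7785
row 2: Σ corner-gray over 3 cells = 1524  → 3.2103
row 3: Σ corner-gray over 3 cells = 1575  → 3.3178
row 4: Σ corner-gray over 3 cells = 1749  → 3.6843
Σ rows: total corner-gray = 7606  → 16.0222 mm³

16.022


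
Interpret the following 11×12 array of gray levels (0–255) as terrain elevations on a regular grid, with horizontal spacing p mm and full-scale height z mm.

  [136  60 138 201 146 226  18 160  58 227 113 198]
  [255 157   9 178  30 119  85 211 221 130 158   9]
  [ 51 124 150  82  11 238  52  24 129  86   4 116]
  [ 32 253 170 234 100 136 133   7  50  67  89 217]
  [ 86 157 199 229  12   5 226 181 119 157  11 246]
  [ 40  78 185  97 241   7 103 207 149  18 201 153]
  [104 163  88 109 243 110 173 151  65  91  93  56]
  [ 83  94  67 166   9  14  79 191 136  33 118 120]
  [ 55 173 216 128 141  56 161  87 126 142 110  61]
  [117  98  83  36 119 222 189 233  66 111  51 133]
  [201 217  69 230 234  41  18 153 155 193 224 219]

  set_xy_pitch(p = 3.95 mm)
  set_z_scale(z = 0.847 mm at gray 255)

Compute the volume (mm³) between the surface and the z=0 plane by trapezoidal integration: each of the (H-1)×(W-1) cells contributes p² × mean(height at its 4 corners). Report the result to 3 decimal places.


height_mm = gray/255 × 0.847; cell vol = 3.95² × mean(4 corners)
unit = 3.95² × 0.847 / (4×255) = 0.0129562 mm³ per gray-sum
row 0: Σ corner-gray over 11 cells = 5888  → 76.2861
row 1: Σ corner-gray over 11 cells = 4827  → 62.5395
row 2: Σ corner-gray over 11 cells = 4694  → 60.8164
row 3: Σ corner-gray over 11 cells = 5651  → 73.2155
row 4: Σ corner-gray over 11 cells = 5689  → 73.7078
row 5: Σ corner-gray over 11 cells = 5497  → 71.2202
row 6: Σ corner-gray over 11 cells = 4749  → 61.5290
row 7: Σ corner-gray over 11 cells = 4813  → 62.3582
row 8: Σ corner-gray over 11 cells = 5462  → 70.7667
row 9: Σ corner-gray over 11 cells = 6154  → 79.7324
Σ rows: total corner-gray = 53424  → 692.1717 mm³

692.172


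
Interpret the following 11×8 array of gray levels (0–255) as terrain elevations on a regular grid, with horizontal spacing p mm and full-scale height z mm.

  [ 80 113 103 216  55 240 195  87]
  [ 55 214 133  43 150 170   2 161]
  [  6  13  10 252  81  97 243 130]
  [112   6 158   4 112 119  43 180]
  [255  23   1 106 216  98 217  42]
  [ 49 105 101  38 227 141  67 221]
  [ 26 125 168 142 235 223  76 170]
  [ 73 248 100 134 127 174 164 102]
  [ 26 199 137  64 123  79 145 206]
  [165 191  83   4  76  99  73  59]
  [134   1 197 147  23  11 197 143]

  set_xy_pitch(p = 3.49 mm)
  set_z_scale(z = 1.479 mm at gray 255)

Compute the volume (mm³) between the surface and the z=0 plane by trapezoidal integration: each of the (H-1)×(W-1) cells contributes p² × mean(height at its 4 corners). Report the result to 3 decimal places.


height_mm = gray/255 × 1.479; cell vol = 3.49² × mean(4 corners)
unit = 3.49² × 1.479 / (4×255) = 0.0176611 mm³ per gray-sum
row 0: Σ corner-gray over 7 cells = 3651  → 64.4808
row 1: Σ corner-gray over 7 cells = 3168  → 55.9505
row 2: Σ corner-gray over 7 cells = 2704  → 47.7557
row 3: Σ corner-gray over 7 cells = 2795  → 49.3629
row 4: Σ corner-gray over 7 cells = 3247  → 57.3457
row 5: Σ corner-gray over 7 cells = 3762  → 66.4412
row 6: Σ corner-gray over 7 cells = 4203  → 74.2298
row 7: Σ corner-gray over 7 cells = 3795  → 67.0240
row 8: Σ corner-gray over 7 cells = 3002  → 53.0188
row 9: Σ corner-gray over 7 cells = 2705  → 47.7734
Σ rows: total corner-gray = 33032  → 583.3829 mm³

583.383


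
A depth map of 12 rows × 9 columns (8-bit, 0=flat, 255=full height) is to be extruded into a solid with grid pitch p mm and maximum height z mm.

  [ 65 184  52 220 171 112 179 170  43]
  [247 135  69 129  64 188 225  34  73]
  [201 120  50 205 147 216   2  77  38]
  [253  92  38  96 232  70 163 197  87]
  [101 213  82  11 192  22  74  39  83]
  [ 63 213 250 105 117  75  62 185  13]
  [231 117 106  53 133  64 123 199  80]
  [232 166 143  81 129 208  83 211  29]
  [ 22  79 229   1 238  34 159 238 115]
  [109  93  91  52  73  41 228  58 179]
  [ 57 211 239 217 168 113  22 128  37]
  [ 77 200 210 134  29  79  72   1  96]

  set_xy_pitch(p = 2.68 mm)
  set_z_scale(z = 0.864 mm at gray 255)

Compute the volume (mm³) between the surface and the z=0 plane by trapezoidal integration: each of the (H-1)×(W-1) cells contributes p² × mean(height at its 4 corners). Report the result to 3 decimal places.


height_mm = gray/255 × 0.864; cell vol = 2.68² × mean(4 corners)
unit = 2.68² × 0.864 / (4×255) = 0.00608392 mm³ per gray-sum
row 0: Σ corner-gray over 8 cells = 4292  → 26.1122
row 1: Σ corner-gray over 8 cells = 3881  → 23.6117
row 2: Σ corner-gray over 8 cells = 3989  → 24.2687
row 3: Σ corner-gray over 8 cells = 3566  → 21.6952
row 4: Σ corner-gray over 8 cells = 3540  → 21.5371
row 5: Σ corner-gray over 8 cells = 3991  → 24.2809
row 6: Σ corner-gray over 8 cells = 4204  → 25.5768
row 7: Σ corner-gray over 8 cells = 4396  → 26.7449
row 8: Σ corner-gray over 8 cells = 3653  → 22.2245
row 9: Σ corner-gray over 8 cells = 3850  → 23.4231
row 10: Σ corner-gray over 8 cells = 3913  → 23.8064
Σ rows: total corner-gray = 43275  → 263.2814 mm³

263.281


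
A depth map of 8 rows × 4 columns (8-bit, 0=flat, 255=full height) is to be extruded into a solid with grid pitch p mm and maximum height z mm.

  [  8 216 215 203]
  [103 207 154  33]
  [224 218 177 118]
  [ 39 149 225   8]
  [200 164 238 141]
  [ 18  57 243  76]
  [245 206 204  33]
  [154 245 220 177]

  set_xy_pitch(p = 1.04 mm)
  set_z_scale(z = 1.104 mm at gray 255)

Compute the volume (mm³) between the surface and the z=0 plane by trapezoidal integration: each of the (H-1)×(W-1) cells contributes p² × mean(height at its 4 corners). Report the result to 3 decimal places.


height_mm = gray/255 × 1.104; cell vol = 1.04² × mean(4 corners)
unit = 1.04² × 1.104 / (4×255) = 0.00117067 mm³ per gray-sum
row 0: Σ corner-gray over 3 cells = 1931  → 2.2606
row 1: Σ corner-gray over 3 cells = 1990  → 2.3296
row 2: Σ corner-gray over 3 cells = 1927  → 2.2559
row 3: Σ corner-gray over 3 cells = 1940  → 2.2711
row 4: Σ corner-gray over 3 cells = 1839  → 2.1529
row 5: Σ corner-gray over 3 cells = 1792  → 2.0978
row 6: Σ corner-gray over 3 cells = 2359  → 2.7616
Σ rows: total corner-gray = 13778  → 16.1295 mm³

16.130


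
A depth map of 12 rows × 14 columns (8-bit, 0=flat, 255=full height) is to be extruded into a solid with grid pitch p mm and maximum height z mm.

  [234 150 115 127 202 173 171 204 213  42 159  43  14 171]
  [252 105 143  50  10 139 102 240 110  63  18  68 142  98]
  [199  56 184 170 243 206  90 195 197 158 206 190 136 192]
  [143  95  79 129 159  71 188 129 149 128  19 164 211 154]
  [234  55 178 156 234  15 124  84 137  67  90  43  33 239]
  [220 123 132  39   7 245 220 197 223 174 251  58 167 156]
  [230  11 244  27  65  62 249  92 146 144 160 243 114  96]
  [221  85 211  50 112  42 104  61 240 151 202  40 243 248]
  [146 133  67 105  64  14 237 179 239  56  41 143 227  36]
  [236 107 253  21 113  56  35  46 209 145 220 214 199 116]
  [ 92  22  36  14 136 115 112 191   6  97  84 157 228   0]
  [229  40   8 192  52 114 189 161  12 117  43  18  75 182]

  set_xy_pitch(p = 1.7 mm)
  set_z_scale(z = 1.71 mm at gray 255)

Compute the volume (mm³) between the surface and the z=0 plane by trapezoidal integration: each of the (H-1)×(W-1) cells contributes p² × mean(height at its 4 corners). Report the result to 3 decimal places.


356.359

height_mm = gray/255 × 1.71; cell vol = 1.7² × mean(4 corners)
unit = 1.7² × 1.71 / (4×255) = 0.004845 mm³ per gray-sum
row 0: Σ corner-gray over 13 cells = 6361  → 30.8190
row 1: Σ corner-gray over 13 cells = 7183  → 34.8016
row 2: Σ corner-gray over 13 cells = 7792  → 37.7522
row 3: Σ corner-gray over 13 cells = 6244  → 30.2522
row 4: Σ corner-gray over 13 cells = 6953  → 33.6873
row 5: Σ corner-gray over 13 cells = 7488  → 36.2794
row 6: Σ corner-gray over 13 cells = 6991  → 33.8714
row 7: Σ corner-gray over 13 cells = 6743  → 32.6698
row 8: Σ corner-gray over 13 cells = 6780  → 32.8491
row 9: Σ corner-gray over 13 cells = 6076  → 29.4382
row 10: Σ corner-gray over 13 cells = 4941  → 23.9391
Σ rows: total corner-gray = 73552  → 356.3594 mm³


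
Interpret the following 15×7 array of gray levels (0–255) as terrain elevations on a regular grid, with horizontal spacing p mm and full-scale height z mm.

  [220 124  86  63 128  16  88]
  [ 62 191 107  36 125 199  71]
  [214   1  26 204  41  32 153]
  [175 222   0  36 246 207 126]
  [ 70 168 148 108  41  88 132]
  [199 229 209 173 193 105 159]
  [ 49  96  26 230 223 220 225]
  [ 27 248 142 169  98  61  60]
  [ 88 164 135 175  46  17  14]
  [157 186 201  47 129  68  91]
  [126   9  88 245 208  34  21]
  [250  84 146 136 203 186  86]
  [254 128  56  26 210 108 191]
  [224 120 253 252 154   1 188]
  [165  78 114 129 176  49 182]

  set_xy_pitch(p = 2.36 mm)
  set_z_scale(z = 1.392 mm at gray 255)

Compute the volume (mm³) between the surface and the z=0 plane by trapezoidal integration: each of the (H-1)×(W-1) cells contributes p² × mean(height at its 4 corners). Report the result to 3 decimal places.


328.791

height_mm = gray/255 × 1.392; cell vol = 2.36² × mean(4 corners)
unit = 2.36² × 1.392 / (4×255) = 0.00760087 mm³ per gray-sum
row 0: Σ corner-gray over 6 cells = 2591  → 19.6938
row 1: Σ corner-gray over 6 cells = 2424  → 18.4245
row 2: Σ corner-gray over 6 cells = 2698  → 20.5071
row 3: Σ corner-gray over 6 cells = 3031  → 23.0382
row 4: Σ corner-gray over 6 cells = 3484  → 26.4814
row 5: Σ corner-gray over 6 cells = 4040  → 30.7075
row 6: Σ corner-gray over 6 cells = 3387  → 25.7441
row 7: Σ corner-gray over 6 cells = 2699  → 20.5147
row 8: Σ corner-gray over 6 cells = 2686  → 20.4159
row 9: Σ corner-gray over 6 cells = 2825  → 21.4724
row 10: Σ corner-gray over 6 cells = 3161  → 24.0263
row 11: Σ corner-gray over 6 cells = 3347  → 25.4401
row 12: Σ corner-gray over 6 cells = 3473  → 26.3978
row 13: Σ corner-gray over 6 cells = 3411  → 25.9266
Σ rows: total corner-gray = 43257  → 328.7907 mm³


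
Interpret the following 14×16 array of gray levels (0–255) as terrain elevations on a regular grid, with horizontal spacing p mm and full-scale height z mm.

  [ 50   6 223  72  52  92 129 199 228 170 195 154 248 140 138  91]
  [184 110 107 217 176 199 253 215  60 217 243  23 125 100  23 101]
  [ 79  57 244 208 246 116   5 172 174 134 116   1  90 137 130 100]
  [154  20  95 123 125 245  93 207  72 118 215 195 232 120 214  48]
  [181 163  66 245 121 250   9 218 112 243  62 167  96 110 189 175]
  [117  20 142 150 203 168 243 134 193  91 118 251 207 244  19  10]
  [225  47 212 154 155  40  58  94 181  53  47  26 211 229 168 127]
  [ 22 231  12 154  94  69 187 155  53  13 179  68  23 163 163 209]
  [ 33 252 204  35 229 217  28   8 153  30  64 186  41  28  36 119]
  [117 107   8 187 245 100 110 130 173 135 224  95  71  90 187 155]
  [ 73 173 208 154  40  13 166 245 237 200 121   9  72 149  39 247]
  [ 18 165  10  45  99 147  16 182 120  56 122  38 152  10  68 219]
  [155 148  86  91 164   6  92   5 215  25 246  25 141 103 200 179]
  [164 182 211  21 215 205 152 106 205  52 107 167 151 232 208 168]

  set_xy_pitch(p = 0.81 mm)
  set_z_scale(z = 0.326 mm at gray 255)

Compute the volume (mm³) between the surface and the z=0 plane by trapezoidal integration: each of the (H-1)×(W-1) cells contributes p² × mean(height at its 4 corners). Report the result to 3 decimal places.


height_mm = gray/255 × 0.326; cell vol = 0.81² × mean(4 corners)
unit = 0.81² × 0.326 / (4×255) = 0.000209695 mm³ per gray-sum
row 0: Σ corner-gray over 15 cells = 8654  → 1.8147
row 1: Σ corner-gray over 15 cells = 8260  → 1.7321
row 2: Σ corner-gray over 15 cells = 8189  → 1.7172
row 3: Σ corner-gray over 15 cells = 8808  → 1.8470
row 4: Σ corner-gray over 15 cells = 8951  → 1.8770
row 5: Σ corner-gray over 15 cells = 8195  → 1.7184
row 6: Σ corner-gray over 15 cells = 7061  → 1.4807
row 7: Σ corner-gray over 15 cells = 6533  → 1.3699
row 8: Σ corner-gray over 15 cells = 7170  → 1.5035
row 9: Σ corner-gray over 15 cells = 7968  → 1.6708
row 10: Σ corner-gray over 15 cells = 6669  → 1.3985
row 11: Σ corner-gray over 15 cells = 6125  → 1.2844
row 12: Σ corner-gray over 15 cells = 8188  → 1.7170
Σ rows: total corner-gray = 100771  → 21.1311 mm³

21.131


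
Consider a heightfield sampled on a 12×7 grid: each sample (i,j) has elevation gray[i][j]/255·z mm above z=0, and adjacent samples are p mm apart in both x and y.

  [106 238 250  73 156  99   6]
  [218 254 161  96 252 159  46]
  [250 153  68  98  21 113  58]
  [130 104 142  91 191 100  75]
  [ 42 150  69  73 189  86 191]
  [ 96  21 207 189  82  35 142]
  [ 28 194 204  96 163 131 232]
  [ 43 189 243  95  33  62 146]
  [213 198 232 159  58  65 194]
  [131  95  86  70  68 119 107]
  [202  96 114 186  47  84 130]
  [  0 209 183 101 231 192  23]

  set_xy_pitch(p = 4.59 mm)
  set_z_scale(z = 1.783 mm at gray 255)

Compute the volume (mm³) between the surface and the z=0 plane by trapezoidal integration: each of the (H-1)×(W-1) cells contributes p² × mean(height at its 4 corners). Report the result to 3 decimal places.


1241.504

height_mm = gray/255 × 1.783; cell vol = 4.59² × mean(4 corners)
unit = 4.59² × 1.783 / (4×255) = 0.0368279 mm³ per gray-sum
row 0: Σ corner-gray over 6 cells = 3852  → 141.8609
row 1: Σ corner-gray over 6 cells = 3322  → 122.3422
row 2: Σ corner-gray over 6 cells = 2675  → 98.5145
row 3: Σ corner-gray over 6 cells = 2828  → 104.1492
row 4: Σ corner-gray over 6 cells = 2673  → 98.4409
row 5: Σ corner-gray over 6 cells = 3142  → 115.7132
row 6: Σ corner-gray over 6 cells = 3269  → 120.3903
row 7: Σ corner-gray over 6 cells = 3264  → 120.2062
row 8: Σ corner-gray over 6 cells = 2945  → 108.4581
row 9: Σ corner-gray over 6 cells = 2500  → 92.0697
row 10: Σ corner-gray over 6 cells = 3241  → 119.3591
Σ rows: total corner-gray = 33711  → 1241.5042 mm³


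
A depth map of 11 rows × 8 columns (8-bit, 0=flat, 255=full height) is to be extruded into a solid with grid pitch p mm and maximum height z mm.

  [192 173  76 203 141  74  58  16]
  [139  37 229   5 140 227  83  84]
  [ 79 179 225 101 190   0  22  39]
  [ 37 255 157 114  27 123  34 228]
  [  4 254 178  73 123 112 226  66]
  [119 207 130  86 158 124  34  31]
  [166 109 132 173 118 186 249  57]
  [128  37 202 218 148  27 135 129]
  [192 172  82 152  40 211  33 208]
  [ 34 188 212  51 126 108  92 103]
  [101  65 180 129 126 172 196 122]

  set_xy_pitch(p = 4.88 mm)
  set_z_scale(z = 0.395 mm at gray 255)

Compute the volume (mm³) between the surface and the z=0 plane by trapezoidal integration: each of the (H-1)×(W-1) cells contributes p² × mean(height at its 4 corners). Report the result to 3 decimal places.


327.565

height_mm = gray/255 × 0.395; cell vol = 4.88² × mean(4 corners)
unit = 4.88² × 0.395 / (4×255) = 0.00922224 mm³ per gray-sum
row 0: Σ corner-gray over 7 cells = 3323  → 30.6455
row 1: Σ corner-gray over 7 cells = 3217  → 29.6680
row 2: Σ corner-gray over 7 cells = 3237  → 29.8524
row 3: Σ corner-gray over 7 cells = 3687  → 34.0024
row 4: Σ corner-gray over 7 cells = 3630  → 33.4767
row 5: Σ corner-gray over 7 cells = 3785  → 34.9062
row 6: Σ corner-gray over 7 cells = 3948  → 36.4094
row 7: Σ corner-gray over 7 cells = 3571  → 32.9326
row 8: Σ corner-gray over 7 cells = 3471  → 32.0104
row 9: Σ corner-gray over 7 cells = 3650  → 33.6612
Σ rows: total corner-gray = 35519  → 327.5649 mm³


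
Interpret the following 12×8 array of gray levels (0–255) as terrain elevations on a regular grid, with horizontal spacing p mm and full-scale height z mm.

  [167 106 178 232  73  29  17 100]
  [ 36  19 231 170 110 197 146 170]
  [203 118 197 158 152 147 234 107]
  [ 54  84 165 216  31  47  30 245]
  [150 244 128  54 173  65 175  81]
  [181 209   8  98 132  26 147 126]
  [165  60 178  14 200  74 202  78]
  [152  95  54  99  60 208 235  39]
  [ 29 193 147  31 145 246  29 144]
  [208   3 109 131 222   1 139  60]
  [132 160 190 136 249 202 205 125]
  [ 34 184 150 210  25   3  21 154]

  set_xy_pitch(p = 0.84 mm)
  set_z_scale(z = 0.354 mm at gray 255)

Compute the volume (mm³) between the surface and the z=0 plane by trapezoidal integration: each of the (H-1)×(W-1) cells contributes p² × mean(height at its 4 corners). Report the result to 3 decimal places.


9.696

height_mm = gray/255 × 0.354; cell vol = 0.84² × mean(4 corners)
unit = 0.84² × 0.354 / (4×255) = 0.000244885 mm³ per gray-sum
row 0: Σ corner-gray over 7 cells = 3489  → 0.8544
row 1: Σ corner-gray over 7 cells = 4274  → 1.0466
row 2: Σ corner-gray over 7 cells = 3767  → 0.9225
row 3: Σ corner-gray over 7 cells = 3354  → 0.8213
row 4: Σ corner-gray over 7 cells = 3456  → 0.8463
row 5: Σ corner-gray over 7 cells = 3246  → 0.7949
row 6: Σ corner-gray over 7 cells = 3392  → 0.8306
row 7: Σ corner-gray over 7 cells = 3448  → 0.8444
row 8: Σ corner-gray over 7 cells = 3233  → 0.7917
row 9: Σ corner-gray over 7 cells = 4019  → 0.9842
row 10: Σ corner-gray over 7 cells = 3915  → 0.9587
Σ rows: total corner-gray = 39593  → 9.6957 mm³


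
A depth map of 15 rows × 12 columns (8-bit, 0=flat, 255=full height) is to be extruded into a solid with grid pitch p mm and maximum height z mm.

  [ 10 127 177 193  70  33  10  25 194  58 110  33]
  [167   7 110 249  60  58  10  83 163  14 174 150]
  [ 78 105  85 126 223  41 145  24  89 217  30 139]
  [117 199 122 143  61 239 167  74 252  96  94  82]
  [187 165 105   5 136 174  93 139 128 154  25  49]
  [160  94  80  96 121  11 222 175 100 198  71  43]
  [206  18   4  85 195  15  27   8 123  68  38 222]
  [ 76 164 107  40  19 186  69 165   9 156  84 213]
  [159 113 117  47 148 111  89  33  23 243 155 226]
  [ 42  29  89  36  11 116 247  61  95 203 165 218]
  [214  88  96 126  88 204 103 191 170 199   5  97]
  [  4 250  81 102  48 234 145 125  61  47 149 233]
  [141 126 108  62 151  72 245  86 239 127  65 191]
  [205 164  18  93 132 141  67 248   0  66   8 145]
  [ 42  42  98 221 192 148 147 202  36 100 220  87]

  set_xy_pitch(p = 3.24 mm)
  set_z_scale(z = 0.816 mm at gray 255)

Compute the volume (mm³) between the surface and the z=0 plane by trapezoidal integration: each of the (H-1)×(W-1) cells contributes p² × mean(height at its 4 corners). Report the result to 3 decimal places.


581.802

height_mm = gray/255 × 0.816; cell vol = 3.24² × mean(4 corners)
unit = 3.24² × 0.816 / (4×255) = 0.00839808 mm³ per gray-sum
row 0: Σ corner-gray over 11 cells = 4210  → 35.3559
row 1: Σ corner-gray over 11 cells = 4560  → 38.2952
row 2: Σ corner-gray over 11 cells = 5480  → 46.0215
row 3: Σ corner-gray over 11 cells = 5577  → 46.8361
row 4: Σ corner-gray over 11 cells = 5023  → 42.1836
row 5: Σ corner-gray over 11 cells = 4129  → 34.6757
row 6: Σ corner-gray over 11 cells = 3877  → 32.5594
row 7: Σ corner-gray over 11 cells = 4830  → 40.5627
row 8: Σ corner-gray over 11 cells = 4907  → 41.2094
row 9: Σ corner-gray over 11 cells = 5215  → 43.7960
row 10: Σ corner-gray over 11 cells = 5572  → 46.7941
row 11: Σ corner-gray over 11 cells = 5615  → 47.1552
row 12: Σ corner-gray over 11 cells = 5118  → 42.9814
row 13: Σ corner-gray over 11 cells = 5165  → 43.3761
Σ rows: total corner-gray = 69278  → 581.8022 mm³


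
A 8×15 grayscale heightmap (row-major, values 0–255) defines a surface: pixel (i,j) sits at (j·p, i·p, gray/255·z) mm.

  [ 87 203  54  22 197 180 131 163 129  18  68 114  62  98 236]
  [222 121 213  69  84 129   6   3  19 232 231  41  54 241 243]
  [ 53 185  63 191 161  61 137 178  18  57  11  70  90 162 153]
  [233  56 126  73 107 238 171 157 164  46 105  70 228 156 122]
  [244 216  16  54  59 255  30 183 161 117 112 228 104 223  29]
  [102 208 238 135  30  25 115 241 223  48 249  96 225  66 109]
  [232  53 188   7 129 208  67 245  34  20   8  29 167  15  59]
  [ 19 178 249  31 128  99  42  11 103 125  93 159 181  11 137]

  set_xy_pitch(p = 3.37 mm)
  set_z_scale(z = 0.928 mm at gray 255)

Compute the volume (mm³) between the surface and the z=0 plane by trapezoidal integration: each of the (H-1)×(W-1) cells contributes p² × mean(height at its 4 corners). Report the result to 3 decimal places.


height_mm = gray/255 × 0.928; cell vol = 3.37² × mean(4 corners)
unit = 3.37² × 0.928 / (4×255) = 0.0103326 mm³ per gray-sum
row 0: Σ corner-gray over 14 cells = 6552  → 67.6989
row 1: Σ corner-gray over 14 cells = 6325  → 65.3534
row 2: Σ corner-gray over 14 cells = 6723  → 69.4657
row 3: Σ corner-gray over 14 cells = 7538  → 77.8868
row 4: Σ corner-gray over 14 cells = 7798  → 80.5732
row 5: Σ corner-gray over 14 cells = 6640  → 68.6081
row 6: Σ corner-gray over 14 cells = 5607  → 57.9346
Σ rows: total corner-gray = 47183  → 487.5208 mm³

487.521


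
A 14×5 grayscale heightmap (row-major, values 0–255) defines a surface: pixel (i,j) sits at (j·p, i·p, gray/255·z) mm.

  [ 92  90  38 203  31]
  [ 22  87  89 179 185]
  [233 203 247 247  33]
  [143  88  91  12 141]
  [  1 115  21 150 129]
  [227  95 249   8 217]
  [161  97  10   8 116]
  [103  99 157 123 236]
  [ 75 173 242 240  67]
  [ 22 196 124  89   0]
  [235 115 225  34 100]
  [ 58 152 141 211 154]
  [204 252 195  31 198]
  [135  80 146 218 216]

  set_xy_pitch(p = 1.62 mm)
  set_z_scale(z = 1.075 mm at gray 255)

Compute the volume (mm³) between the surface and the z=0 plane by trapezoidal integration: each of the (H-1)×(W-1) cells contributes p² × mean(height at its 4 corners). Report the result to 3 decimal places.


75.576

height_mm = gray/255 × 1.075; cell vol = 1.62² × mean(4 corners)
unit = 1.62² × 1.075 / (4×255) = 0.00276591 mm³ per gray-sum
row 0: Σ corner-gray over 4 cells = 1702  → 4.7076
row 1: Σ corner-gray over 4 cells = 2577  → 7.1278
row 2: Σ corner-gray over 4 cells = 2326  → 6.4335
row 3: Σ corner-gray over 4 cells = 1368  → 3.7838
row 4: Σ corner-gray over 4 cells = 1850  → 5.1169
row 5: Σ corner-gray over 4 cells = 1655  → 4.5776
row 6: Σ corner-gray over 4 cells = 1604  → 4.4365
row 7: Σ corner-gray over 4 cells = 2549  → 7.0503
row 8: Σ corner-gray over 4 cells = 2292  → 6.3395
row 9: Σ corner-gray over 4 cells = 1923  → 5.3188
row 10: Σ corner-gray over 4 cells = 2303  → 6.3699
row 11: Σ corner-gray over 4 cells = 2578  → 7.1305
row 12: Σ corner-gray over 4 cells = 2597  → 7.1831
Σ rows: total corner-gray = 27324  → 75.5758 mm³


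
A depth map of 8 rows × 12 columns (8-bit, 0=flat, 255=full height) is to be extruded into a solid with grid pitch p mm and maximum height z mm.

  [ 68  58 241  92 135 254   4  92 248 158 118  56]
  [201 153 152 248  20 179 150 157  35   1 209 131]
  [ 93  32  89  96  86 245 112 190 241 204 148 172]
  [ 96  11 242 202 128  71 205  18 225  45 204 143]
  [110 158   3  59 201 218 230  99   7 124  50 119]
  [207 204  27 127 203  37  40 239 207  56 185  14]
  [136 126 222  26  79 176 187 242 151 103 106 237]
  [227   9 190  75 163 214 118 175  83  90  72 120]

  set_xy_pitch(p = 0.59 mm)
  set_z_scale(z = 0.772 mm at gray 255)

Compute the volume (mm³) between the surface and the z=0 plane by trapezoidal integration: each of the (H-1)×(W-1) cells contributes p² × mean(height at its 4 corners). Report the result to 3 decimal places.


height_mm = gray/255 × 0.772; cell vol = 0.59² × mean(4 corners)
unit = 0.59² × 0.772 / (4×255) = 0.000263464 mm³ per gray-sum
row 0: Σ corner-gray over 11 cells = 5864  → 1.5450
row 1: Σ corner-gray over 11 cells = 6091  → 1.6048
row 2: Σ corner-gray over 11 cells = 6092  → 1.6050
row 3: Σ corner-gray over 11 cells = 5468  → 1.4406
row 4: Σ corner-gray over 11 cells = 5398  → 1.4222
row 5: Σ corner-gray over 11 cells = 6080  → 1.6019
row 6: Σ corner-gray over 11 cells = 5934  → 1.5634
Σ rows: total corner-gray = 40927  → 10.7828 mm³

10.783
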